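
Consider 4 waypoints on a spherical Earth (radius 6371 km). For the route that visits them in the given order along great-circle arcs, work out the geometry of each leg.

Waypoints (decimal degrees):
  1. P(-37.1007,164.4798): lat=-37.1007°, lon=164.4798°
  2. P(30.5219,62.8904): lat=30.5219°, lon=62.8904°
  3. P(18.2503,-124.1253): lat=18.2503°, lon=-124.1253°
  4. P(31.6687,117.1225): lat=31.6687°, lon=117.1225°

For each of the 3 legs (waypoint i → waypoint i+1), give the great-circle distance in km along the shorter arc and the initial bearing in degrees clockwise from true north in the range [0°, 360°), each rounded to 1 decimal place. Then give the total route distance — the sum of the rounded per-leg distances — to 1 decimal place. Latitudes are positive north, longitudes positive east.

Leg 1: φ1=-0.6475294, φ2=0.5327076, Δφ=1.1802370, Δλ=-1.7730695 rad; a=sin²(Δφ/2)+cosφ1·cosφ2·sin²(Δλ/2)=0.7221914753; c=2·atan2(√a, √(1-a))=2.031281673; dist=6371·c=12941.296 ≈ 12941.3 km; running total=12941.3 km
Leg 1 bearing: y=sinΔλ·cosφ2=-0.84387254, x=cosφ1·sinφ2-sinφ1·cosφ2·cosΔλ=0.30067081; θ=atan2(y, x)=-70.3891° <0 so +360° → 289.6109° ≈ 289.6°
Leg 2: φ1=0.5327076, φ2=0.3185278, Δφ=-0.2141798, Δλ=-3.2640397 rad; a=sin²(Δφ/2)+cosφ1·cosφ2·sin²(Δλ/2)=0.8264645456; c=2·atan2(√a, √(1-a))=2.282241549; dist=6371·c=14540.161 ≈ 14540.2 km; running total=27481.5 km
Leg 2 bearing: y=sinΔλ·cosφ2=0.11599730, x=cosφ1·sinφ2-sinφ1·cosφ2·cosΔλ=0.74848395; θ=atan2(y, x)=8.8094° ≈ 8.8°
Leg 3: φ1=0.3185278, φ2=0.5527231, Δφ=0.2341953, Δλ=4.2105684 rad; a=sin²(Δφ/2)+cosφ1·cosφ2·sin²(Δλ/2)=0.6121939028; c=2·atan2(√a, √(1-a))=1.797111104; dist=6371·c=11449.395 ≈ 11449.4 km; running total=38930.9 km
Leg 3 bearing: y=sinΔλ·cosφ2=-0.74616471, x=cosφ1·sinφ2-sinφ1·cosφ2·cosΔλ=0.62680806; θ=atan2(y, x)=-49.9684° <0 so +360° → 310.0316° ≈ 310.0°

Leg 1: dist=12941.3 km, bearing=289.6°
Leg 2: dist=14540.2 km, bearing=8.8°
Leg 3: dist=11449.4 km, bearing=310.0°
Total: 38930.9 km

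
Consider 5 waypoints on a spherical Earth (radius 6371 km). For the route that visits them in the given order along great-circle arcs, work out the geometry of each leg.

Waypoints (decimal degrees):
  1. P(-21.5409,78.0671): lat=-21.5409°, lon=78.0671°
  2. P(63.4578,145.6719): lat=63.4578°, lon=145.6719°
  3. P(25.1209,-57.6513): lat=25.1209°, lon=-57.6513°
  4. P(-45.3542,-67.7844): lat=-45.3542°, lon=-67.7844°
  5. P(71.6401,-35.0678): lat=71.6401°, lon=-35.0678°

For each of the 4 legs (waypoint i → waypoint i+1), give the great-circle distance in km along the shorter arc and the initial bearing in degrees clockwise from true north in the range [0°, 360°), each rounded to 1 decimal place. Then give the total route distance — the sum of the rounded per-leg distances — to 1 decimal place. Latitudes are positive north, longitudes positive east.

Leg 1: dist=11096.6 km, bearing=24.8°
Leg 2: dist=9954.9 km, bearing=21.0°
Leg 3: dist=7903.4 km, bearing=187.5°
Leg 4: dist=13262.9 km, bearing=11.3°
Total: 42217.8 km

Leg 1: φ1=-0.3759596, φ2=1.1075475, Δφ=1.4835072, Δλ=1.1799264 rad; a=sin²(Δφ/2)+cosφ1·cosφ2·sin²(Δλ/2)=0.5850548709; c=2·atan2(√a, √(1-a))=1.741737360; dist=6371·c=11096.609 ≈ 11096.6 km; running total=11096.6 km
Leg 1 bearing: y=sinΔλ·cosφ2=0.41315398, x=cosφ1·sinφ2-sinφ1·cosφ2·cosΔλ=0.89463203; θ=atan2(y, x)=24.7882° ≈ 24.8°
Leg 2: φ1=1.1075475, φ2=0.4384424, Δφ=-0.6691051, Δλ=-3.5486593 rad; a=sin²(Δφ/2)+cosφ1·cosφ2·sin²(Δλ/2)=0.4958715878; c=2·atan2(√a, √(1-a))=1.562539409; dist=6371·c=9954.939 ≈ 9954.9 km; running total=21051.5 km
Leg 2 bearing: y=sinΔλ·cosφ2=0.35846913, x=cosφ1·sinφ2-sinφ1·cosφ2·cosΔλ=0.93350507; θ=atan2(y, x)=21.0070° ≈ 21.0°
Leg 3: φ1=0.4384424, φ2=-0.7915801, Δφ=-1.2300225, Δλ=-0.1768560 rad; a=sin²(Δφ/2)+cosφ1·cosφ2·sin²(Δλ/2)=0.3378539975; c=2·atan2(√a, √(1-a))=1.240533138; dist=6371·c=7903.437 ≈ 7903.4 km; running total=28954.9 km
Leg 3 bearing: y=sinΔλ·cosφ2=-0.12363371, x=cosφ1·sinφ2-sinφ1·cosφ2·cosΔλ=-0.93784295; θ=atan2(y, x)=-172.4901° <0 so +360° → 187.5099° ≈ 187.5°
Leg 4: φ1=-0.7915801, φ2=1.2503556, Δφ=2.0419357, Δλ=0.5710124 rad; a=sin²(Δφ/2)+cosφ1·cosφ2·sin²(Δλ/2)=0.7445087949; c=2·atan2(√a, √(1-a))=2.081759460; dist=6371·c=13262.890 ≈ 13262.9 km; running total=42217.8 km
Leg 4 bearing: y=sinΔλ·cosφ2=0.17024431, x=cosφ1·sinφ2-sinφ1·cosφ2·cosΔλ=0.85549908; θ=atan2(y, x)=11.2548° ≈ 11.3°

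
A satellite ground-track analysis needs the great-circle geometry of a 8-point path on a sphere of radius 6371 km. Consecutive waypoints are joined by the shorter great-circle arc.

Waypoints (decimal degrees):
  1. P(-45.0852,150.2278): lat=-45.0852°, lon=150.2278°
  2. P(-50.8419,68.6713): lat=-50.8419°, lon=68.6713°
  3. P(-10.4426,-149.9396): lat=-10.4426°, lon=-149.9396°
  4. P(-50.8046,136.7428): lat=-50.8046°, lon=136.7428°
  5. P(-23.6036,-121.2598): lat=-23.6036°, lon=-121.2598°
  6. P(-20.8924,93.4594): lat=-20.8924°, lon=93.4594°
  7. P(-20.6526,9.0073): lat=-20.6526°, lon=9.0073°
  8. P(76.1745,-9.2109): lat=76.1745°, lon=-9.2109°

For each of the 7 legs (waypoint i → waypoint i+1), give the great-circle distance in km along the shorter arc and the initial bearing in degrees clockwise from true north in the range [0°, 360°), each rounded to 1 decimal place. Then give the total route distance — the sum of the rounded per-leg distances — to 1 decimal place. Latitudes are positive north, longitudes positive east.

Leg 1: dist=5790.9 km, bearing=232.4°
Leg 2: dist=12249.7 km, bearing=139.2°
Leg 3: dist=7939.9 km, bearing=219.7°
Leg 4: dist=8790.1 km, bearing=114.1°
Leg 5: dist=13801.1 km, bearing=220.0°
Leg 6: dist=8657.7 km, bearing=252.3°
Leg 7: dist=10838.7 km, bearing=355.7°
Total: 68068.1 km

Leg 1: φ1=-0.7868852, φ2=-0.8873586, Δφ=-0.1004734, Δλ=-1.4234295 rad; a=sin²(Δφ/2)+cosφ1·cosφ2·sin²(Δλ/2)=0.1927122951; c=2·atan2(√a, √(1-a))=0.908948707; dist=6371·c=5790.912 ≈ 5790.9 km; running total=5790.9 km
Leg 1 bearing: y=sinΔλ·cosφ2=-0.62461809, x=cosφ1·sinφ2-sinφ1·cosφ2·cosΔλ=-0.48181875; θ=atan2(y, x)=-127.6459° <0 so +360° → 232.3541° ≈ 232.4°
Leg 2: φ1=-0.8873586, φ2=-0.1822578, Δφ=0.7051008, Δλ=-3.8154800 rad; a=sin²(Δφ/2)+cosφ1·cosφ2·sin²(Δλ/2)=0.6723552529; c=2·atan2(√a, √(1-a))=1.922726698; dist=6371·c=12249.692 ≈ 12249.7 km; running total=18040.6 km
Leg 2 bearing: y=sinΔλ·cosφ2=0.61369247, x=cosφ1·sinφ2-sinφ1·cosφ2·cosΔλ=-0.71032121; θ=atan2(y, x)=139.1741° ≈ 139.2°
Leg 3: φ1=-0.1822578, φ2=-0.8867075, Δφ=-0.7044498, Δλ=5.0035518 rad; a=sin²(Δφ/2)+cosφ1·cosφ2·sin²(Δλ/2)=0.3405600866; c=2·atan2(√a, √(1-a))=1.246248948; dist=6371·c=7939.852 ≈ 7939.9 km; running total=25980.5 km
Leg 3 bearing: y=sinΔλ·cosφ2=-0.60536804, x=cosφ1·sinφ2-sinφ1·cosφ2·cosΔλ=-0.72927717; θ=atan2(y, x)=-140.3042° <0 so +360° → 219.6958° ≈ 219.7°
Leg 4: φ1=-0.8867075, φ2=-0.4119605, Δφ=0.4747470, Δλ=-4.5029948 rad; a=sin²(Δφ/2)+cosφ1·cosφ2·sin²(Δλ/2)=0.4050308717; c=2·atan2(√a, √(1-a))=1.379697069; dist=6371·c=8790.050 ≈ 8790.1 km; running total=34770.6 km
Leg 4 bearing: y=sinΔλ·cosφ2=0.89632204, x=cosφ1·sinφ2-sinφ1·cosφ2·cosΔλ=-0.40066227; θ=atan2(y, x)=114.0850° ≈ 114.1°
Leg 5: φ1=-0.4119605, φ2=-0.3646412, Δφ=0.0473194, Δλ=3.7475570 rad; a=sin²(Δφ/2)+cosφ1·cosφ2·sin²(Δλ/2)=0.7804376581; c=2·atan2(√a, √(1-a))=2.166239021; dist=6371·c=13801.109 ≈ 13801.1 km; running total=48571.7 km
Leg 5 bearing: y=sinΔλ·cosφ2=-0.53210777, x=cosφ1·sinφ2-sinφ1·cosφ2·cosΔλ=-0.63425563; θ=atan2(y, x)=-140.0051° <0 so +360° → 219.9949° ≈ 220.0°
Leg 6: φ1=-0.3646412, φ2=-0.3604559, Δφ=0.0041853, Δλ=-1.4739672 rad; a=sin²(Δφ/2)+cosφ1·cosφ2·sin²(Δλ/2)=0.3948524184; c=2·atan2(√a, √(1-a))=1.358919462; dist=6371·c=8657.676 ≈ 8657.7 km; running total=57229.4 km
Leg 6 bearing: y=sinΔλ·cosφ2=-0.93135289, x=cosφ1·sinφ2-sinφ1·cosφ2·cosΔλ=-0.29725030; θ=atan2(y, x)=-107.7010° <0 so +360° → 252.2990° ≈ 252.3°
Leg 7: φ1=-0.3604559, φ2=1.3294958, Δφ=1.6899517, Δλ=-0.3179676 rad; a=sin²(Δφ/2)+cosφ1·cosφ2·sin²(Δλ/2)=0.5650412484; c=2·atan2(√a, √(1-a))=1.701248510; dist=6371·c=10838.654 ≈ 10838.7 km; running total=68068.1 km
Leg 7 bearing: y=sinΔλ·cosφ2=-0.07470942, x=cosφ1·sinφ2-sinφ1·cosφ2·cosΔλ=0.98868450; θ=atan2(y, x)=-4.3213° <0 so +360° → 355.6787° ≈ 355.7°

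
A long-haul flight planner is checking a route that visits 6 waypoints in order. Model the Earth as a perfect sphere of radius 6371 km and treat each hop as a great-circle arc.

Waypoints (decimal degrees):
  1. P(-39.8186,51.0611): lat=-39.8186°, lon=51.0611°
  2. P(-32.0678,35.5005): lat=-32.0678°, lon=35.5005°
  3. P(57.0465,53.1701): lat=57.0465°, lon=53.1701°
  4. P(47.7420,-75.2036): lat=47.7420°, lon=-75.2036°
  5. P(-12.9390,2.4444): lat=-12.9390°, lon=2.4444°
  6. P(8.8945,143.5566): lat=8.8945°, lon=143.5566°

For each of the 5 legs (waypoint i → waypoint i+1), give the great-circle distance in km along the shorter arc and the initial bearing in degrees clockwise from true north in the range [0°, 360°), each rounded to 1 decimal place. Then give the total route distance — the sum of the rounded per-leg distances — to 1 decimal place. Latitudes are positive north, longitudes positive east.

Leg 1: dist=1641.1 km, bearing=296.8°
Leg 2: dist=10047.6 km, bearing=9.5°
Leg 3: dist=7427.7 km, bearing=325.0°
Leg 4: dist=10170.2 km, bearing=107.8°
Leg 5: dist=15749.5 km, bearing=92.0°
Total: 45036.1 km

Leg 1: φ1=-0.6949657, φ2=-0.5596887, Δφ=0.1352770, Δλ=-0.2715837 rad; a=sin²(Δφ/2)+cosφ1·cosφ2·sin²(Δλ/2)=0.0164963145; c=2·atan2(√a, √(1-a))=0.257587505; dist=6371·c=1641.090 ≈ 1641.1 km; running total=1641.1 km
Leg 1 bearing: y=sinΔλ·cosφ2=-0.22732683, x=cosφ1·sinφ2-sinφ1·cosφ2·cosΔλ=0.11497504; θ=atan2(y, x)=-63.1711° <0 so +360° → 296.8289° ≈ 296.8°
Leg 2: φ1=-0.5596887, φ2=0.9956493, Δφ=1.5553379, Δλ=0.3083927 rad; a=sin²(Δφ/2)+cosφ1·cosφ2·sin²(Δλ/2)=0.5031445810; c=2·atan2(√a, √(1-a))=1.577085530; dist=6371·c=10047.612 ≈ 10047.6 km; running total=11688.7 km
Leg 2 bearing: y=sinΔλ·cosφ2=0.16510631, x=cosφ1·sinφ2-sinφ1·cosφ2·cosΔλ=0.98625572; θ=atan2(y, x)=9.5036° ≈ 9.5°
Leg 3: φ1=0.9956493, φ2=0.8332551, Δφ=-0.1623942, Δλ=-2.2405437 rad; a=sin²(Δφ/2)+cosφ1·cosφ2·sin²(Δλ/2)=0.3030170953; c=2·atan2(√a, √(1-a))=1.165853938; dist=6371·c=7427.655 ≈ 7427.7 km; running total=19116.4 km
Leg 3 bearing: y=sinΔλ·cosφ2=-0.52720214, x=cosφ1·sinφ2-sinφ1·cosφ2·cosΔλ=0.75289365; θ=atan2(y, x)=-35.0010° <0 so +360° → 324.9990° ≈ 325.0°
Leg 4: φ1=0.8332551, φ2=-0.2258282, Δφ=-1.0590832, Δλ=1.3552133 rad; a=sin²(Δφ/2)+cosφ1·cosφ2·sin²(Δλ/2)=0.5127617995; c=2·atan2(√a, √(1-a))=1.596322698; dist=6371·c=10170.172 ≈ 10170.2 km; running total=29286.6 km
Leg 4 bearing: y=sinΔλ·cosφ2=0.95204859, x=cosφ1·sinφ2-sinφ1·cosφ2·cosΔλ=-0.30488034; θ=atan2(y, x)=107.7569° ≈ 107.8°
Leg 5: φ1=-0.2258282, φ2=0.1552383, Δφ=0.3810665, Δλ=2.4628725 rad; a=sin²(Δφ/2)+cosφ1·cosφ2·sin²(Δλ/2)=0.8920555299; c=2·atan2(√a, √(1-a))=2.472058814; dist=6371·c=15749.487 ≈ 15749.5 km; running total=45036.1 km
Leg 5 bearing: y=sinΔλ·cosφ2=0.62024789, x=cosφ1·sinφ2-sinφ1·cosφ2·cosΔλ=-0.02150355; θ=atan2(y, x)=91.9856° ≈ 92.0°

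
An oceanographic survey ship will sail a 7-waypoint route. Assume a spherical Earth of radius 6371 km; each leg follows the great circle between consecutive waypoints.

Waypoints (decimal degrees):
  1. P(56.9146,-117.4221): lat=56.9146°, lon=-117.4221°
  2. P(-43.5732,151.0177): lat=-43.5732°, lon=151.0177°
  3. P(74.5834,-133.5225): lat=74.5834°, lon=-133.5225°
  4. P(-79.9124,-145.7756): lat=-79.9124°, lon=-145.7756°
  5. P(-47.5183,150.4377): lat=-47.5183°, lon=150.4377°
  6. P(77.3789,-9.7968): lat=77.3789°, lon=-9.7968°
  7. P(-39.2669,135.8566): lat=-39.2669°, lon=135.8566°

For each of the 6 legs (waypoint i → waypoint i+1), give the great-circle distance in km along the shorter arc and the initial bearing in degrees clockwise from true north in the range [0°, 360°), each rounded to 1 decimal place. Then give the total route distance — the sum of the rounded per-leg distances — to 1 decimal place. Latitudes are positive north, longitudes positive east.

Leg 1: dist=14014.5 km, bearing=243.6°
Leg 2: dist=14236.7 km, bearing=19.1°
Leg 3: dist=17194.9 km, bearing=185.0°
Leg 4: dist=4324.5 km, bearing=285.2°
Leg 5: dist=16585.1 km, bearing=351.7°
Leg 6: dist=15481.4 km, bearing=42.0°
Total: 81837.1 km

Leg 1: φ1=0.9933472, φ2=-0.7604958, Δφ=-1.7538430, Δλ=4.6851584 rad; a=sin²(Δφ/2)+cosφ1·cosφ2·sin²(Δλ/2)=0.7941437347; c=2·atan2(√a, √(1-a))=2.199735772; dist=6371·c=14014.517 ≈ 14014.5 km; running total=14014.5 km
Leg 1 bearing: y=sinΔλ·cosφ2=-0.72422576, x=cosφ1·sinφ2-sinφ1·cosφ2·cosΔλ=-0.35974283; θ=atan2(y, x)=-116.4149° <0 so +360° → 243.5851° ≈ 243.6°
Leg 2: φ1=-0.7604958, φ2=1.3017259, Δφ=2.0622217, Δλ=-4.9661633 rad; a=sin²(Δφ/2)+cosφ1·cosφ2·sin²(Δλ/2)=0.8080631322; c=2·atan2(√a, √(1-a))=2.234611404; dist=6371·c=14236.709 ≈ 14236.7 km; running total=28251.2 km
Leg 2 bearing: y=sinΔλ·cosφ2=0.25732118, x=cosφ1·sinφ2-sinφ1·cosφ2·cosΔλ=0.74442880; θ=atan2(y, x)=19.0684° ≈ 19.1°
Leg 3: φ1=1.3017259, φ2=-1.3947345, Δφ=-2.6964604, Δλ=-0.2138569 rad; a=sin²(Δφ/2)+cosφ1·cosφ2·sin²(Δλ/2)=0.9518072123; c=2·atan2(√a, √(1-a))=2.698930226; dist=6371·c=17194.884 ≈ 17194.9 km; running total=45446.1 km
Leg 3 bearing: y=sinΔλ·cosφ2=-0.03717296, x=cosφ1·sinφ2-sinφ1·cosφ2·cosΔλ=-0.42673076; θ=atan2(y, x)=-175.0215° <0 so +360° → 184.9785° ≈ 185.0°
Leg 4: φ1=-1.3947345, φ2=-0.8293508, Δφ=0.5653837, Δλ=5.1698974 rad; a=sin²(Δφ/2)+cosφ1·cosφ2·sin²(Δλ/2)=0.1108285048; c=2·atan2(√a, √(1-a))=0.678774070; dist=6371·c=4324.470 ≈ 4324.5 km; running total=49770.6 km
Leg 4 bearing: y=sinΔλ·cosφ2=-0.60589842, x=cosφ1·sinφ2-sinφ1·cosφ2·cosΔλ=0.16452750; θ=atan2(y, x)=-74.8081° <0 so +360° → 285.1919° ≈ 285.2°
Leg 5: φ1=-0.8293508, φ2=1.3505166, Δφ=2.1798674, Δλ=-2.7966196 rad; a=sin²(Δφ/2)+cosφ1·cosφ2·sin²(Δλ/2)=0.9292726867; c=2·atan2(√a, √(1-a))=2.603222244; dist=6371·c=16585.129 ≈ 16585.1 km; running total=66355.7 km
Leg 5 bearing: y=sinΔλ·cosφ2=-0.07389132, x=cosφ1·sinφ2-sinφ1·cosφ2·cosΔλ=0.50738537; θ=atan2(y, x)=-8.2858° <0 so +360° → 351.7142° ≈ 351.7°
Leg 6: φ1=1.3505166, φ2=-0.6853367, Δφ=-2.0358533, Δλ=2.5421314 rad; a=sin²(Δφ/2)+cosφ1·cosφ2·sin²(Δλ/2)=0.8786549653; c=2·atan2(√a, √(1-a))=2.429980340; dist=6371·c=15481.405 ≈ 15481.4 km; running total=81837.1 km
Leg 6 bearing: y=sinΔλ·cosφ2=0.43680527, x=cosφ1·sinφ2-sinφ1·cosφ2·cosΔλ=0.48547175; θ=atan2(y, x)=41.9794° ≈ 42.0°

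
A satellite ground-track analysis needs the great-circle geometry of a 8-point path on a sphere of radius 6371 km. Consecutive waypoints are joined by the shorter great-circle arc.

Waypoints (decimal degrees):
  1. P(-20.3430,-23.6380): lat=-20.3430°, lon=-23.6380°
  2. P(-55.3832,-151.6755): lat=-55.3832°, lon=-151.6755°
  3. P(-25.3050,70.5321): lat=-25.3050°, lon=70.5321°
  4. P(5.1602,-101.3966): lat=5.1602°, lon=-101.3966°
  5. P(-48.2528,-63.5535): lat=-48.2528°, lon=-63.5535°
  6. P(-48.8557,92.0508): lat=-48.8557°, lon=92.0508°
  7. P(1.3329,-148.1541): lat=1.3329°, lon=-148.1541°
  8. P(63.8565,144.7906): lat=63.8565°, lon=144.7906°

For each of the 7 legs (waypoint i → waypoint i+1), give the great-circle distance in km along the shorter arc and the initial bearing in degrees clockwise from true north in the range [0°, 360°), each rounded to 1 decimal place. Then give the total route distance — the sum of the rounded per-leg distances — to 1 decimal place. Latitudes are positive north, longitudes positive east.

Leg 1: dist=10275.9 km, bearing=206.6°
Leg 2: dist=10190.1 km, bearing=217.4°
Leg 3: dist=17615.5 km, bearing=202.3°
Leg 4: dist=6986.8 km, bearing=152.7°
Leg 5: dist=8965.3 km, bearing=164.0°
Leg 6: dist=12247.4 km, bearing=112.5°
Leg 7: dist=8772.7 km, bearing=335.6°
Total: 75053.7 km

Leg 1: φ1=-0.3550523, φ2=-0.9666192, Δφ=-0.6115669, Δλ=-2.2346759 rad; a=sin²(Δφ/2)+cosφ1·cosφ2·sin²(Δλ/2)=0.5210557970; c=2·atan2(√a, √(1-a))=1.612920377; dist=6371·c=10275.916 ≈ 10275.9 km; running total=10275.9 km
Leg 1 bearing: y=sinΔλ·cosφ2=-0.44742814, x=cosφ1·sinφ2-sinφ1·cosφ2·cosΔλ=-0.89332786; θ=atan2(y, x)=-153.3958° <0 so +360° → 206.6042° ≈ 206.6°
Leg 2: φ1=-0.9666192, φ2=-0.4416556, Δφ=0.5249636, Δλ=3.8782542 rad; a=sin²(Δφ/2)+cosφ1·cosφ2·sin²(Δλ/2)=0.5143225582; c=2·atan2(√a, √(1-a))=1.599445362; dist=6371·c=10190.066 ≈ 10190.1 km; running total=20466.0 km
Leg 2 bearing: y=sinΔλ·cosφ2=-0.60735464, x=cosφ1·sinφ2-sinφ1·cosφ2·cosΔλ=-0.79391423; θ=atan2(y, x)=-142.5835° <0 so +360° → 217.4165° ≈ 217.4°
Leg 3: φ1=-0.4416556, φ2=0.0900625, Δφ=0.5317180, Δλ=-3.0007219 rad; a=sin²(Δφ/2)+cosφ1·cosφ2·sin²(Δλ/2)=0.9649530896; c=2·atan2(√a, √(1-a))=2.764954000; dist=6371·c=17615.522 ≈ 17615.5 km; running total=38081.5 km
Leg 3 bearing: y=sinΔλ·cosφ2=-0.13983626, x=cosφ1·sinφ2-sinφ1·cosφ2·cosΔλ=-0.34017689; θ=atan2(y, x)=-157.6539° <0 so +360° → 202.3461° ≈ 202.3°
Leg 4: φ1=0.0900625, φ2=-0.8421702, Δφ=-0.9322327, Δλ=0.6604867 rad; a=sin²(Δφ/2)+cosφ1·cosφ2·sin²(Δλ/2)=0.2717105897; c=2·atan2(√a, √(1-a))=1.096650331; dist=6371·c=6986.759 ≈ 6986.8 km; running total=45068.3 km
Leg 4 bearing: y=sinΔλ·cosφ2=0.40849688, x=cosφ1·sinφ2-sinφ1·cosφ2·cosΔλ=-0.79035820; θ=atan2(y, x)=152.6678° ≈ 152.7°
Leg 5: φ1=-0.8421702, φ2=-0.8526928, Δφ=-0.0105226, Δλ=2.7158074 rad; a=sin²(Δφ/2)+cosφ1·cosφ2·sin²(Δλ/2)=0.4185677916; c=2·atan2(√a, √(1-a))=1.407203186; dist=6371·c=8965.292 ≈ 8965.3 km; running total=54033.6 km
Leg 5 bearing: y=sinΔλ·cosφ2=0.27176027, x=cosφ1·sinφ2-sinφ1·cosφ2·cosΔλ=-0.94848381; θ=atan2(y, x)=164.0119° ≈ 164.0°
Leg 6: φ1=-0.8526928, φ2=0.0232635, Δφ=0.8759563, Δλ=-4.1923664 rad; a=sin²(Δφ/2)+cosφ1·cosφ2·sin²(Δλ/2)=0.6721838266; c=2·atan2(√a, √(1-a))=1.922361484; dist=6371·c=12247.365 ≈ 12247.4 km; running total=66281.0 km
Leg 6 bearing: y=sinΔλ·cosφ2=0.86757314, x=cosφ1·sinφ2-sinφ1·cosφ2·cosΔλ=-0.35878652; θ=atan2(y, x)=112.4676° ≈ 112.5°
Leg 7: φ1=0.0232635, φ2=1.1145062, Δφ=1.0912427, Δλ=5.1128495 rad; a=sin²(Δφ/2)+cosφ1·cosφ2·sin²(Δλ/2)=0.4036960734; c=2·atan2(√a, √(1-a))=1.376977255; dist=6371·c=8772.722 ≈ 8772.7 km; running total=75053.7 km
Leg 7 bearing: y=sinΔλ·cosφ2=-0.40575960, x=cosφ1·sinφ2-sinφ1·cosφ2·cosΔλ=0.89345473; θ=atan2(y, x)=-24.4250° <0 so +360° → 335.5750° ≈ 335.6°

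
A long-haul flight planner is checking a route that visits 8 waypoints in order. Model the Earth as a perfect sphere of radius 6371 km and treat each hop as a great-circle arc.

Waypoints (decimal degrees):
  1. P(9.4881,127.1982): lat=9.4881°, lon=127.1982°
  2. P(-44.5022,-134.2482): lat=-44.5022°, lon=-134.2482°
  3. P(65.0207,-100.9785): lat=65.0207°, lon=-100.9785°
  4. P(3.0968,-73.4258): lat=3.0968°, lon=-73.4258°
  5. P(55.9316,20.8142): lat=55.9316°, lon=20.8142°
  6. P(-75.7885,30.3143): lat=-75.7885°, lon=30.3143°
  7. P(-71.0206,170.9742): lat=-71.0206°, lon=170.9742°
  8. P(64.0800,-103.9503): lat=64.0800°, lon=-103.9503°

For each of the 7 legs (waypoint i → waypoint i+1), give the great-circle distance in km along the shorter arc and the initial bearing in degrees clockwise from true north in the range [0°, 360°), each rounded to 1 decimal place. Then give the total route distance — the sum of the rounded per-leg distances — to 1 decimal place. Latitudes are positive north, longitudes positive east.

Leg 1: dist=11421.9 km, bearing=133.7°
Leg 2: dist=12515.4 km, bearing=14.5°
Leg 3: dist=7226.3 km, bearing=149.4°
Leg 4: dist=9985.9 km, bearing=34.0°
Leg 5: dist=14662.7 km, bearing=176.9°
Leg 6: dist=3474.4 km, bearing=156.6°
Leg 7: dist=16341.4 km, bearing=53.0°
Total: 75628.0 km

Leg 1: φ1=0.1655986, φ2=-0.7767099, Δφ=-0.9423085, Δλ=-4.5631005 rad; a=sin²(Δφ/2)+cosφ1·cosφ2·sin²(Δλ/2)=0.6100870603; c=2·atan2(√a, √(1-a))=1.792789295; dist=6371·c=11421.861 ≈ 11421.9 km; running total=11421.9 km
Leg 1 bearing: y=sinΔλ·cosφ2=0.70529046, x=cosφ1·sinφ2-sinφ1·cosφ2·cosΔλ=-0.67386106; θ=atan2(y, x)=133.6945° ≈ 133.7°
Leg 2: φ1=-0.7767099, φ2=1.1348253, Δφ=1.9115352, Δλ=0.5806658 rad; a=sin²(Δφ/2)+cosφ1·cosφ2·sin²(Δλ/2)=0.6917744925; c=2·atan2(√a, √(1-a))=1.964432458; dist=6371·c=12515.399 ≈ 12515.4 km; running total=23937.3 km
Leg 2 bearing: y=sinΔλ·cosφ2=0.23166060, x=cosφ1·sinφ2-sinφ1·cosφ2·cosΔλ=0.89399303; θ=atan2(y, x)=14.5275° ≈ 14.5°
Leg 3: φ1=1.1348253, φ2=0.0540494, Δφ=-1.0807759, Δλ=0.4808853 rad; a=sin²(Δφ/2)+cosφ1·cosφ2·sin²(Δλ/2)=0.2885899902; c=2·atan2(√a, √(1-a))=1.134241387; dist=6371·c=7226.252 ≈ 7226.3 km; running total=31163.6 km
Leg 3 bearing: y=sinΔλ·cosφ2=0.46188879, x=cosφ1·sinφ2-sinφ1·cosφ2·cosΔλ=-0.77966786; θ=atan2(y, x)=149.3568° ≈ 149.4°
Leg 4: φ1=0.0540494, φ2=0.9761906, Δφ=0.9221412, Δλ=1.6447983 rad; a=sin²(Δφ/2)+cosφ1·cosφ2·sin²(Δλ/2)=0.4983026187; c=2·atan2(√a, √(1-a))=1.567401558; dist=6371·c=9985.915 ≈ 9985.9 km; running total=41149.5 km
Leg 4 bearing: y=sinΔλ·cosφ2=0.55864905, x=cosφ1·sinφ2-sinφ1·cosφ2·cosΔλ=0.82939720; θ=atan2(y, x)=33.9626° ≈ 34.0°
Leg 5: φ1=0.9761906, φ2=-1.3227589, Δφ=-2.2989494, Δλ=0.1658080 rad; a=sin²(Δφ/2)+cosφ1·cosφ2·sin²(Δλ/2)=0.8336891832; c=2·atan2(√a, √(1-a))=2.301479237; dist=6371·c=14662.724 ≈ 14662.7 km; running total=55812.2 km
Leg 5 bearing: y=sinΔλ·cosφ2=0.04051993, x=cosφ1·sinφ2-sinφ1·cosφ2·cosΔλ=-0.74361566; θ=atan2(y, x)=176.8810° ≈ 176.9°
Leg 6: φ1=-1.3227589, φ2=-1.2395433, Δφ=0.0832156, Δλ=2.4549784 rad; a=sin²(Δφ/2)+cosφ1·cosφ2·sin²(Δλ/2)=0.0725278917; c=2·atan2(√a, √(1-a))=0.545353037; dist=6371·c=3474.444 ≈ 3474.4 km; running total=59286.6 km
Leg 6 bearing: y=sinΔλ·cosφ2=0.20616940, x=cosφ1·sinφ2-sinφ1·cosφ2·cosΔλ=-0.47598799; θ=atan2(y, x)=156.5806° ≈ 156.6°
Leg 7: φ1=-1.2395433, φ2=1.1184070, Δφ=2.3579503, Δλ=-4.7983377 rad; a=sin²(Δφ/2)+cosφ1·cosφ2·sin²(Δλ/2)=0.9191529792; c=2·atan2(√a, √(1-a))=2.564964893; dist=6371·c=16341.391 ≈ 16341.4 km; running total=75628.0 km
Leg 7 bearing: y=sinΔλ·cosφ2=0.43550223, x=cosφ1·sinφ2-sinφ1·cosφ2·cosΔλ=0.32799531; θ=atan2(y, x)=53.0150° ≈ 53.0°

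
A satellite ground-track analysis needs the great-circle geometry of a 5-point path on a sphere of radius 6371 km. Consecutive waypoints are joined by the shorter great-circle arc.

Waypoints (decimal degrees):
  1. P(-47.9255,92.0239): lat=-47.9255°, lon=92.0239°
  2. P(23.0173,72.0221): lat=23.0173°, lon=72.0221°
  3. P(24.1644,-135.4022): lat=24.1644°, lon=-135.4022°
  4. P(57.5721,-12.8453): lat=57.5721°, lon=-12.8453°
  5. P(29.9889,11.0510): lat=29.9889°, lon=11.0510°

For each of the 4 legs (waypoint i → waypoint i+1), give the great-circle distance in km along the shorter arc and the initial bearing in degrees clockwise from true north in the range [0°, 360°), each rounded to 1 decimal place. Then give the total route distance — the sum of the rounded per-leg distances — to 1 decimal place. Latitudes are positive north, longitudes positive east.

Leg 1: φ1=-0.8364578, φ2=0.4017277, Δφ=1.2381854, Δλ=-0.3490973 rad; a=sin²(Δφ/2)+cosφ1·cosφ2·sin²(Δλ/2)=0.3553445715; c=2·atan2(√a, √(1-a))=1.277289498; dist=6371·c=8137.611 ≈ 8137.6 km; running total=8137.6 km
Leg 1 bearing: y=sinΔλ·cosφ2=-0.31481801, x=cosφ1·sinφ2-sinφ1·cosφ2·cosΔλ=0.90398498; θ=atan2(y, x)=-19.2010° <0 so +360° → 340.7990° ≈ 340.8°
Leg 2: φ1=0.4017277, φ2=0.4217483, Δφ=0.0200207, Δλ=-3.6202370 rad; a=sin²(Δφ/2)+cosφ1·cosφ2·sin²(Δλ/2)=0.7926530072; c=2·atan2(√a, √(1-a))=2.196053750; dist=6371·c=13991.058 ≈ 13991.1 km; running total=22128.7 km
Leg 2 bearing: y=sinΔλ·cosφ2=0.42021812, x=cosφ1·sinφ2-sinφ1·cosφ2·cosΔλ=0.69342166; θ=atan2(y, x)=31.2161° ≈ 31.2°
Leg 3: φ1=0.4217483, φ2=1.0048227, Δφ=0.5830744, Δλ=2.1390214 rad; a=sin²(Δφ/2)+cosφ1·cosφ2·sin²(Δλ/2)=0.4588796784; c=2·atan2(√a, √(1-a))=1.488462694; dist=6371·c=9482.996 ≈ 9483.0 km; running total=31611.7 km
Leg 3 bearing: y=sinΔλ·cosφ2=0.45197208, x=cosφ1·sinφ2-sinφ1·cosφ2·cosΔλ=0.88823292; θ=atan2(y, x)=26.9690° ≈ 27.0°
Leg 4: φ1=1.0048227, φ2=0.5234050, Δφ=-0.4814177, Δλ=0.4170691 rad; a=sin²(Δφ/2)+cosφ1·cosφ2·sin²(Δλ/2)=0.0767365019; c=2·atan2(√a, √(1-a))=0.561369239; dist=6371·c=3576.483 ≈ 3576.5 km; running total=35188.2 km
Leg 4 bearing: y=sinΔλ·cosφ2=0.35085101, x=cosφ1·sinφ2-sinφ1·cosφ2·cosΔλ=-0.40036935; θ=atan2(y, x)=138.7713° ≈ 138.8°

Leg 1: dist=8137.6 km, bearing=340.8°
Leg 2: dist=13991.1 km, bearing=31.2°
Leg 3: dist=9483.0 km, bearing=27.0°
Leg 4: dist=3576.5 km, bearing=138.8°
Total: 35188.2 km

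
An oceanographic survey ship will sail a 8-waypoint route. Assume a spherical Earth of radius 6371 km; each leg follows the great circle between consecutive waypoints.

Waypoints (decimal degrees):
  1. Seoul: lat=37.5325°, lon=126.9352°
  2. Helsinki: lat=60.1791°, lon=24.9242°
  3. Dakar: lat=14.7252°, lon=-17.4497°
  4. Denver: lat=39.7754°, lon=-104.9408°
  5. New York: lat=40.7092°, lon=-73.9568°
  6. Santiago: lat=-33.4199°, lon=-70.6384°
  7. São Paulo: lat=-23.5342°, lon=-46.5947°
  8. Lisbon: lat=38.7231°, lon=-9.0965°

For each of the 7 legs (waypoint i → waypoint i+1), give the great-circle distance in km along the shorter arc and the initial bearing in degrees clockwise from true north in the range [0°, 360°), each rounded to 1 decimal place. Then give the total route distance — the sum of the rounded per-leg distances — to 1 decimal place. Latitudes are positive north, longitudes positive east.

Leg 1: φ1=0.6550657, φ2=1.0503234, Δφ=0.3952577, Δλ=-1.7804278 rad; a=sin²(Δφ/2)+cosφ1·cosφ2·sin²(Δλ/2)=0.2767615202; c=2·atan2(√a, √(1-a))=1.107972132; dist=6371·c=7058.890 ≈ 7058.9 km; running total=7058.9 km
Leg 1 bearing: y=sinΔλ·cosφ2=-0.48640362, x=cosφ1·sinφ2-sinφ1·cosφ2·cosΔλ=0.75104583; θ=atan2(y, x)=-32.9285° <0 so +360° → 327.0715° ≈ 327.1°
Leg 2: φ1=1.0503234, φ2=0.2570032, Δφ=-0.7933202, Δλ=-0.7395641 rad; a=sin²(Δφ/2)+cosφ1·cosφ2·sin²(Δλ/2)=0.2120806240; c=2·atan2(√a, √(1-a))=0.957166632; dist=6371·c=6098.109 ≈ 6098.1 km; running total=13157.0 km
Leg 2 bearing: y=sinΔλ·cosφ2=-0.65183023, x=cosφ1·sinφ2-sinφ1·cosφ2·cosΔλ=-0.49348464; θ=atan2(y, x)=-127.1285° <0 so +360° → 232.8715° ≈ 232.9°
Leg 3: φ1=0.2570032, φ2=0.6942117, Δφ=0.4372085, Δλ=-1.5270078 rad; a=sin²(Δφ/2)+cosφ1·cosφ2·sin²(Δλ/2)=0.4024201517; c=2·atan2(√a, √(1-a))=1.374376052; dist=6371·c=8756.1498 ≈ 8756.1 km; running total=21913.1 km
Leg 3 bearing: y=sinΔλ·cosφ2=-0.76782157, x=cosφ1·sinφ2-sinφ1·cosφ2·cosΔλ=0.61021531; θ=atan2(y, x)=-51.5246° <0 so +360° → 308.4754° ≈ 308.5°
Leg 4: φ1=0.6942117, φ2=0.7105096, Δφ=0.0162979, Δλ=0.5407728 rad; a=sin²(Δφ/2)+cosφ1·cosφ2·sin²(Δλ/2)=0.0416309649; c=2·atan2(√a, √(1-a))=0.410959162; dist=6371·c=2618.221 ≈ 2618.2 km; running total=24531.3 km
Leg 4 bearing: y=sinΔλ·cosφ2=0.39023265, x=cosφ1·sinφ2-sinφ1·cosφ2·cosΔλ=0.08549729; θ=atan2(y, x)=77.6422° ≈ 77.6°
Leg 5: φ1=0.7105096, φ2=-0.5832873, Δφ=-1.2937969, Δλ=0.0579170 rad; a=sin²(Δφ/2)+cosφ1·cosφ2·sin²(Δλ/2)=0.3637950641; c=2·atan2(√a, √(1-a))=1.294899588; dist=6371·c=8249.805 ≈ 8249.8 km; running total=32781.1 km
Leg 5 bearing: y=sinΔλ·cosφ2=0.04831379, x=cosφ1·sinφ2-sinφ1·cosφ2·cosΔλ=-0.96096755; θ=atan2(y, x)=177.1218° ≈ 177.1°
Leg 6: φ1=-0.5832873, φ2=-0.4107493, Δφ=0.1725380, Δλ=0.4196417 rad; a=sin²(Δφ/2)+cosφ1·cosφ2·sin²(Δλ/2)=0.0406215624; c=2·atan2(√a, √(1-a))=0.405876023; dist=6371·c=2585.836 ≈ 2585.8 km; running total=35366.9 km
Leg 6 bearing: y=sinΔλ·cosφ2=0.37354377, x=cosφ1·sinφ2-sinφ1·cosφ2·cosΔλ=0.12787048; θ=atan2(y, x)=71.1030° ≈ 71.1°
Leg 7: φ1=-0.4107493, φ2=0.6758456, Δφ=1.0865949, Δλ=0.6544671 rad; a=sin²(Δφ/2)+cosφ1·cosφ2·sin²(Δλ/2)=0.3411478577; c=2·atan2(√a, √(1-a))=1.247488981; dist=6371·c=7947.752 ≈ 7947.8 km; running total=43314.7 km
Leg 7 bearing: y=sinΔλ·cosφ2=0.47492299, x=cosφ1·sinφ2-sinφ1·cosφ2·cosΔλ=0.82067785; θ=atan2(y, x)=30.0578° ≈ 30.1°

Leg 1: dist=7058.9 km, bearing=327.1°
Leg 2: dist=6098.1 km, bearing=232.9°
Leg 3: dist=8756.1 km, bearing=308.5°
Leg 4: dist=2618.2 km, bearing=77.6°
Leg 5: dist=8249.8 km, bearing=177.1°
Leg 6: dist=2585.8 km, bearing=71.1°
Leg 7: dist=7947.8 km, bearing=30.1°
Total: 43314.7 km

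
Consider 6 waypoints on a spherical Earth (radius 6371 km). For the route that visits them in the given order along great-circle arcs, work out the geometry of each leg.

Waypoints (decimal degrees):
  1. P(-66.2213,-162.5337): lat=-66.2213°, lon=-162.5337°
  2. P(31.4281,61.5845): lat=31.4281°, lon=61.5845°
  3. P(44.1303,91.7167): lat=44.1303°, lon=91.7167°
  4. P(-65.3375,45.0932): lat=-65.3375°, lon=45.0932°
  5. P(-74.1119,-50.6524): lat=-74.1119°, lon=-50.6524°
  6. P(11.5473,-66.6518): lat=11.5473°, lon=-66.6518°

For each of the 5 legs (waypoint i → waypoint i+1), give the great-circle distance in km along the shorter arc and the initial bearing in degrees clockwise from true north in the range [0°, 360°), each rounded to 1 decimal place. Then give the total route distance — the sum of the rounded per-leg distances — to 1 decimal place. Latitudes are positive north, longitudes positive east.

Leg 1: φ1=-1.1557797, φ2=0.5485238, Δφ=1.7043035, Δλ=3.9116005 rad; a=sin²(Δφ/2)+cosφ1·cosφ2·sin²(Δλ/2)=0.8620806898; c=2·atan2(√a, √(1-a))=2.380613900; dist=6371·c=15166.891 ≈ 15166.9 km; running total=15166.9 km
Leg 1 bearing: y=sinΔλ·cosφ2=-0.59401365, x=cosφ1·sinφ2-sinφ1·cosφ2·cosΔλ=-0.35033995; θ=atan2(y, x)=-120.5314° <0 so +360° → 239.4686° ≈ 239.5°
Leg 2: φ1=0.5485238, φ2=0.7702190, Δφ=0.2216952, Δλ=0.5259061 rad; a=sin²(Δφ/2)+cosφ1·cosφ2·sin²(Δλ/2)=0.0536179534; c=2·atan2(√a, √(1-a))=0.467352690; dist=6371·c=2977.504 ≈ 2977.5 km; running total=18144.4 km
Leg 2 bearing: y=sinΔλ·cosφ2=0.36031236, x=cosφ1·sinφ2-sinφ1·cosφ2·cosΔλ=0.27045754; θ=atan2(y, x)=53.1074° ≈ 53.1°
Leg 3: φ1=0.7702190, φ2=-1.1403545, Δφ=-1.9105735, Δλ=-0.8137336 rad; a=sin²(Δφ/2)+cosφ1·cosφ2·sin²(Δλ/2)=0.7135419054; c=2·atan2(√a, √(1-a))=2.012061521; dist=6371·c=12818.844 ≈ 12818.8 km; running total=30963.2 km
Leg 3 bearing: y=sinΔλ·cosφ2=-0.30329710, x=cosφ1·sinφ2-sinφ1·cosφ2·cosΔλ=-0.85182762; θ=atan2(y, x)=-160.4015° <0 so +360° → 199.5985° ≈ 199.6°
Leg 4: φ1=-1.1403545, φ2=-1.2934967, Δφ=-0.1531422, Δλ=-1.6710760 rad; a=sin²(Δφ/2)+cosφ1·cosφ2·sin²(Δλ/2)=0.0686858014; c=2·atan2(√a, √(1-a))=0.530353329; dist=6371·c=3378.881 ≈ 3378.9 km; running total=34342.1 km
Leg 4 bearing: y=sinΔλ·cosφ2=-0.27238415, x=cosφ1·sinφ2-sinφ1·cosφ2·cosΔλ=-0.42623834; θ=atan2(y, x)=-147.4197° <0 so +360° → 212.5803° ≈ 212.6°
Leg 5: φ1=-1.2934967, φ2=0.2015384, Δφ=1.4950351, Δλ=-0.2792422 rad; a=sin²(Δφ/2)+cosφ1·cosφ2·sin²(Δλ/2)=0.4673503793; c=2·atan2(√a, √(1-a))=1.505450590; dist=6371·c=9591.226 ≈ 9591.2 km; running total=43933.3 km
Leg 5 bearing: y=sinΔλ·cosφ2=-0.27004853, x=cosφ1·sinφ2-sinφ1·cosφ2·cosΔλ=0.96062990; θ=atan2(y, x)=-15.7015° <0 so +360° → 344.2985° ≈ 344.3°

Leg 1: dist=15166.9 km, bearing=239.5°
Leg 2: dist=2977.5 km, bearing=53.1°
Leg 3: dist=12818.8 km, bearing=199.6°
Leg 4: dist=3378.9 km, bearing=212.6°
Leg 5: dist=9591.2 km, bearing=344.3°
Total: 43933.3 km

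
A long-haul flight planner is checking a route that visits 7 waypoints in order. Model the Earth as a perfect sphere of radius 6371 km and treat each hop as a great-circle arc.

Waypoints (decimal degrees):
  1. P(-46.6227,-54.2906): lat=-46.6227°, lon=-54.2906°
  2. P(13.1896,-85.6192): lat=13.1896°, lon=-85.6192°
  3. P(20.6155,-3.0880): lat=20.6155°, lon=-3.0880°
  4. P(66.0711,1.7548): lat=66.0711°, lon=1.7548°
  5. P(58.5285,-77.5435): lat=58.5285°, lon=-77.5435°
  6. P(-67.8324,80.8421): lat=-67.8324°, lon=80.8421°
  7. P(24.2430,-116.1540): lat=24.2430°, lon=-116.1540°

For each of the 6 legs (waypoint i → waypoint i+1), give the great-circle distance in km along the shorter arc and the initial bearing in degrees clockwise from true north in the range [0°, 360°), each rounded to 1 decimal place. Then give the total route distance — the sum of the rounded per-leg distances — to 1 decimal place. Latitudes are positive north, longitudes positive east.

Leg 1: dist=7348.6 km, bearing=326.4°
Leg 2: dist=8732.5 km, bearing=71.2°
Leg 3: dist=5066.5 km, bearing=2.7°
Leg 4: dist=3894.5 km, bearing=296.6°
Leg 5: dist=18531.1 km, bearing=143.0°
Leg 6: dist=15030.9 km, bearing=157.8°
Total: 58604.1 km

Leg 1: φ1=-0.8137196, φ2=0.2302019, Δφ=1.0439216, Δλ=-0.5467872 rad; a=sin²(Δφ/2)+cosφ1·cosφ2·sin²(Δλ/2)=0.2973299246; c=2·atan2(√a, √(1-a))=1.153445438; dist=6371·c=7348.601 ≈ 7348.6 km; running total=7348.6 km
Leg 1 bearing: y=sinΔλ·cosφ2=-0.50622957, x=cosφ1·sinφ2-sinφ1·cosφ2·cosΔλ=0.76120364; θ=atan2(y, x)=-33.6254° <0 so +360° → 326.3746° ≈ 326.4°
Leg 2: φ1=0.2302019, φ2=0.3598084, Δφ=0.1296064, Δλ=1.4404412 rad; a=sin²(Δφ/2)+cosφ1·cosφ2·sin²(Δλ/2)=0.4006039714; c=2·atan2(√a, √(1-a))=1.370671103; dist=6371·c=8732.546 ≈ 8732.5 km; running total=16081.1 km
Leg 2 bearing: y=sinΔλ·cosφ2=0.92802340, x=cosφ1·sinφ2-sinφ1·cosφ2·cosΔλ=0.31504648; θ=atan2(y, x)=71.2486° ≈ 71.2°
Leg 3: φ1=0.3598084, φ2=1.1531582, Δφ=0.7933499, Δλ=0.0845228 rad; a=sin²(Δφ/2)+cosφ1·cosφ2·sin²(Δλ/2)=0.1499467398; c=2·atan2(√a, √(1-a))=0.795249661; dist=6371·c=5066.536 ≈ 5066.5 km; running total=21147.6 km
Leg 3 bearing: y=sinΔλ·cosφ2=0.03424187, x=cosφ1·sinφ2-sinφ1·cosφ2·cosΔλ=0.71321691; θ=atan2(y, x)=2.7487° ≈ 2.7°
Leg 4: φ1=1.1531582, φ2=1.0215150, Δφ=-0.1316432, Δλ=-1.3840164 rad; a=sin²(Δφ/2)+cosφ1·cosφ2·sin²(Δλ/2)=0.0905426328; c=2·atan2(√a, √(1-a))=0.611278853; dist=6371·c=3894.458 ≈ 3894.5 km; running total=25042.1 km
Leg 4 bearing: y=sinΔλ·cosφ2=-0.51299409, x=cosφ1·sinφ2-sinφ1·cosφ2·cosΔλ=0.25732415; θ=atan2(y, x)=-63.3611° <0 so +360° → 296.6389° ≈ 296.6°
Leg 5: φ1=1.0215150, φ2=-1.1838987, Δφ=-2.2054138, Δλ=2.7643502 rad; a=sin²(Δφ/2)+cosφ1·cosφ2·sin²(Δλ/2)=0.9864966600; c=2·atan2(√a, √(1-a))=2.908658658; dist=6371·c=18531.064 ≈ 18531.1 km; running total=43573.2 km
Leg 5 bearing: y=sinΔλ·cosφ2=0.13898788, x=cosφ1·sinφ2-sinφ1·cosφ2·cosΔλ=-0.18429967; θ=atan2(y, x)=142.9786° ≈ 143.0°
Leg 6: φ1=-1.1838987, φ2=0.4231202, Δφ=1.6070189, Δλ=-3.4382306 rad; a=sin²(Δφ/2)+cosφ1·cosφ2·sin²(Δλ/2)=0.8546366309; c=2·atan2(√a, √(1-a))=2.359263069; dist=6371·c=15030.865 ≈ 15030.9 km; running total=58604.1 km
Leg 6 bearing: y=sinΔλ·cosφ2=0.26652874, x=cosφ1·sinφ2-sinφ1·cosφ2·cosΔλ=-0.65260545; θ=atan2(y, x)=157.7845° ≈ 157.8°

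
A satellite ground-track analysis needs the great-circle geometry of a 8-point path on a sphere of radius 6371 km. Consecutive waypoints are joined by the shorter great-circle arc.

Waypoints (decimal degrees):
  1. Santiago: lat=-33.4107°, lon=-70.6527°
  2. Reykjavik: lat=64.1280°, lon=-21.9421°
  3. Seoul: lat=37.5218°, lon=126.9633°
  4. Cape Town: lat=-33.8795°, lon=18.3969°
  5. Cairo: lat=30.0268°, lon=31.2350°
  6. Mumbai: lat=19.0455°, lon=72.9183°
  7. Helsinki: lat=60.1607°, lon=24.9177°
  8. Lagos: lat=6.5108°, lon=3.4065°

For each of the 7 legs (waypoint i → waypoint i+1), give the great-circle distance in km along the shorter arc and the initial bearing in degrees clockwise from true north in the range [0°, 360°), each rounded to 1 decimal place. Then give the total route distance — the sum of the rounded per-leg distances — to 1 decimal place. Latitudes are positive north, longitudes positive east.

Leg 1: dist=11650.9 km, bearing=19.8°
Leg 2: dist=8386.8 km, bearing=25.0°
Leg 3: dist=13711.5 km, bearing=250.3°
Leg 4: dist=7232.9 km, bearing=12.3°
Leg 5: dist=4363.3 km, bearing=96.4°
Leg 6: dist=5925.6 km, bearing=332.5°
Leg 7: dist=6233.9 km, bearing=206.0°
Total: 57504.9 km

Leg 1: φ1=-0.5831267, φ2=1.1192447, Δφ=1.7023715, Δλ=0.8501604 rad; a=sin²(Δφ/2)+cosφ1·cosφ2·sin²(Δλ/2)=0.6275456160; c=2·atan2(√a, √(1-a))=1.828738382; dist=6371·c=11650.892 ≈ 11650.9 km; running total=11650.9 km
Leg 1 bearing: y=sinΔλ·cosφ2=0.32787649, x=cosφ1·sinφ2-sinφ1·cosφ2·cosΔλ=0.90962930; θ=atan2(y, x)=19.8217° ≈ 19.8°
Leg 2: φ1=1.1192447, φ2=0.6548790, Δφ=-0.4643658, Δλ=2.5988895 rad; a=sin²(Δφ/2)+cosφ1·cosφ2·sin²(Δλ/2)=0.3741716533; c=2·atan2(√a, √(1-a))=1.316404667; dist=6371·c=8386.814 ≈ 8386.8 km; running total=20037.7 km
Leg 2 bearing: y=sinΔλ·cosφ2=0.40960976, x=cosφ1·sinφ2-sinφ1·cosφ2·cosΔλ=0.87686302; θ=atan2(y, x)=25.0387° ≈ 25.0°
Leg 3: φ1=0.6548790, φ2=-0.5913088, Δφ=-1.2461878, Δλ=-1.8948411 rad; a=sin²(Δφ/2)+cosφ1·cosφ2·sin²(Δλ/2)=0.7745883761; c=2·atan2(√a, √(1-a))=2.152175153; dist=6371·c=13711.508 ≈ 13711.5 km; running total=33749.2 km
Leg 3 bearing: y=sinΔλ·cosφ2=-0.78700366, x=cosφ1·sinφ2-sinφ1·cosφ2·cosΔλ=-0.28112298; θ=atan2(y, x)=-109.6571° <0 so +360° → 250.3429° ≈ 250.3°
Leg 4: φ1=-0.5913088, φ2=0.5240665, Δφ=1.1153753, Δλ=0.2240671 rad; a=sin²(Δφ/2)+cosφ1·cosφ2·sin²(Δλ/2)=0.2890640138; c=2·atan2(√a, √(1-a))=1.135287295; dist=6371·c=7232.915 ≈ 7232.9 km; running total=40982.1 km
Leg 4 bearing: y=sinΔλ·cosφ2=0.19237617, x=cosφ1·sinφ2-sinφ1·cosφ2·cosΔλ=0.88601098; θ=atan2(y, x)=12.2503° ≈ 12.3°
Leg 5: φ1=0.5240665, φ2=0.3324067, Δφ=-0.1916598, Δλ=0.7275108 rad; a=sin²(Δφ/2)+cosφ1·cosφ2·sin²(Δλ/2)=0.1127513431; c=2·atan2(√a, √(1-a))=0.684876283; dist=6371·c=4363.347 ≈ 4363.3 km; running total=45345.4 km
Leg 5 bearing: y=sinΔλ·cosφ2=0.62860973, x=cosφ1·sinφ2-sinφ1·cosφ2·cosΔλ=-0.07073694; θ=atan2(y, x)=96.4204° ≈ 96.4°
Leg 6: φ1=0.3324067, φ2=1.0500023, Δφ=0.7175956, Δλ=-0.8377685 rad; a=sin²(Δφ/2)+cosφ1·cosφ2·sin²(Δλ/2)=0.2011165758; c=2·atan2(√a, √(1-a))=0.930083745; dist=6371·c=5925.564 ≈ 5925.6 km; running total=51271.0 km
Leg 6 bearing: y=sinΔλ·cosφ2=-0.36976936, x=cosφ1·sinφ2-sinφ1·cosφ2·cosΔλ=0.71129840; θ=atan2(y, x)=-27.4677° <0 so +360° → 332.5323° ≈ 332.5°
Leg 7: φ1=1.0500023, φ2=0.1136349, Δφ=-0.9363674, Δλ=-0.3754413 rad; a=sin²(Δφ/2)+cosφ1·cosφ2·sin²(Δλ/2)=0.2208582660; c=2·atan2(√a, √(1-a))=0.978480953; dist=6371·c=6233.902 ≈ 6233.9 km; running total=57504.9 km
Leg 7 bearing: y=sinΔλ·cosφ2=-0.36431817, x=cosφ1·sinφ2-sinφ1·cosφ2·cosΔλ=-0.74538033; θ=atan2(y, x)=-153.9521° <0 so +360° → 206.0479° ≈ 206.0°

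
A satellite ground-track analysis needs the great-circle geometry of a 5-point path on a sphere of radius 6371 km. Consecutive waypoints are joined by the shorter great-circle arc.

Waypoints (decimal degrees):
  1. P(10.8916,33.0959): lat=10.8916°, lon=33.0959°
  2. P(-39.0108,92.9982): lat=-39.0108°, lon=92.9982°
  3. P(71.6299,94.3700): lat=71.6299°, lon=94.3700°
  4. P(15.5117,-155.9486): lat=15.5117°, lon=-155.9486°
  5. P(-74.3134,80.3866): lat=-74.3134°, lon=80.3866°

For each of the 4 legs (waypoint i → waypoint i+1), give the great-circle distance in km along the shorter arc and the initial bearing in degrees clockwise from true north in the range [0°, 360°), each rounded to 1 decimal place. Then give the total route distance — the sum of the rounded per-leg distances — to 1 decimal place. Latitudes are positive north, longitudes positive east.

Leg 1: dist=8307.4 km, bearing=135.8°
Leg 2: dist=12303.2 km, bearing=0.5°
Leg 3: dist=9038.4 km, bearing=66.6°
Leg 4: dist=12642.5 km, bearing=194.2°
Total: 42291.5 km

Leg 1: φ1=0.1900943, φ2=-0.6808669, Δφ=-0.8709612, Δλ=1.0454924 rad; a=sin²(Δφ/2)+cosφ1·cosφ2·sin²(Δλ/2)=0.3681486576; c=2·atan2(√a, √(1-a))=1.303937572; dist=6371·c=8307.386 ≈ 8307.4 km; running total=8307.4 km
Leg 1 bearing: y=sinΔλ·cosφ2=0.67226194, x=cosφ1·sinφ2-sinφ1·cosφ2·cosΔλ=-0.69175486; θ=atan2(y, x)=135.8187° ≈ 135.8°
Leg 2: φ1=-0.6808669, φ2=1.2501776, Δφ=1.9310445, Δλ=0.0239424 rad; a=sin²(Δφ/2)+cosφ1·cosφ2·sin²(Δλ/2)=0.6762883368; c=2·atan2(√a, √(1-a))=1.931119502; dist=6371·c=12303.162 ≈ 12303.2 km; running total=20610.6 km
Leg 2 bearing: y=sinΔλ·cosφ2=0.00754483, x=cosφ1·sinφ2-sinφ1·cosφ2·cosΔλ=0.93575251; θ=atan2(y, x)=0.4620° ≈ 0.5°
Leg 3: φ1=1.2501776, φ2=0.2707302, Δφ=-0.9794474, Δλ=-4.3688837 rad; a=sin²(Δφ/2)+cosφ1·cosφ2·sin²(Δλ/2)=0.4242338204; c=2·atan2(√a, √(1-a))=1.418677976; dist=6371·c=9038.397 ≈ 9038.4 km; running total=29649.0 km
Leg 3 bearing: y=sinΔλ·cosφ2=0.90728369, x=cosφ1·sinφ2-sinφ1·cosφ2·cosΔλ=0.39226808; θ=atan2(y, x)=66.6185° ≈ 66.6°
Leg 4: φ1=0.2707302, φ2=-1.2970135, Δφ=-1.5677437, Δλ=4.1248274 rad; a=sin²(Δφ/2)+cosφ1·cosφ2·sin²(Δλ/2)=0.7009466757; c=2·atan2(√a, √(1-a))=1.984379922; dist=6371·c=12642.484 ≈ 12642.5 km; running total=42291.5 km
Leg 4 bearing: y=sinΔλ·cosφ2=-0.22503196, x=cosφ1·sinφ2-sinφ1·cosφ2·cosΔλ=-0.88760484; θ=atan2(y, x)=-165.7737° <0 so +360° → 194.2263° ≈ 194.2°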